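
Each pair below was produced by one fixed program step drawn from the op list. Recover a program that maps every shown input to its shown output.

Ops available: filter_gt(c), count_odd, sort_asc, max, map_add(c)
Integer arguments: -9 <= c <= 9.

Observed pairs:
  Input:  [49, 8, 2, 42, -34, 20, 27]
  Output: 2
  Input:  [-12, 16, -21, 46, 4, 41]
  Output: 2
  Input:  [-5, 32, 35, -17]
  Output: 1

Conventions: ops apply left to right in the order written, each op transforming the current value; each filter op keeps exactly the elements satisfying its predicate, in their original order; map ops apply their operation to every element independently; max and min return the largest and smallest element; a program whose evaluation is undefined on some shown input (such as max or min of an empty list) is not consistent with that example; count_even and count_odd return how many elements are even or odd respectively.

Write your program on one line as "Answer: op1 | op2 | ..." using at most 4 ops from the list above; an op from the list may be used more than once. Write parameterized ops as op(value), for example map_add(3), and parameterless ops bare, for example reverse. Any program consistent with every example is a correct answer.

map_add(-3) | filter_gt(9) | count_odd

Check, running the answer program on each example:
  [49, 8, 2, 42, -34, 20, 27] -> [46, 5, -1, 39, -37, 17, 24] -> [46, 39, 17, 24] -> 2
  [-12, 16, -21, 46, 4, 41] -> [-15, 13, -24, 43, 1, 38] -> [13, 43, 38] -> 2
  [-5, 32, 35, -17] -> [-8, 29, 32, -20] -> [29, 32] -> 1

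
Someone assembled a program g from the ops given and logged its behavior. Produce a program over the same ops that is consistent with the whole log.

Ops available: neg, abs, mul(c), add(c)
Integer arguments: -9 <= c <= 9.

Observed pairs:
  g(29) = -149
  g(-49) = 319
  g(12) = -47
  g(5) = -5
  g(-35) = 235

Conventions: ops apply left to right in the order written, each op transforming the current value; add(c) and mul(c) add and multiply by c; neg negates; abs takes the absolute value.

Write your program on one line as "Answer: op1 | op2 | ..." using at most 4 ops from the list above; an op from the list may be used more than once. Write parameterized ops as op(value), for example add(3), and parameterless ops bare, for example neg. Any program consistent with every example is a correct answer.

add(-3) | mul(6) | add(-7) | neg

Check, running the answer program on each example:
  29 -> 26 -> 156 -> 149 -> -149
  -49 -> -52 -> -312 -> -319 -> 319
  12 -> 9 -> 54 -> 47 -> -47
  5 -> 2 -> 12 -> 5 -> -5
  -35 -> -38 -> -228 -> -235 -> 235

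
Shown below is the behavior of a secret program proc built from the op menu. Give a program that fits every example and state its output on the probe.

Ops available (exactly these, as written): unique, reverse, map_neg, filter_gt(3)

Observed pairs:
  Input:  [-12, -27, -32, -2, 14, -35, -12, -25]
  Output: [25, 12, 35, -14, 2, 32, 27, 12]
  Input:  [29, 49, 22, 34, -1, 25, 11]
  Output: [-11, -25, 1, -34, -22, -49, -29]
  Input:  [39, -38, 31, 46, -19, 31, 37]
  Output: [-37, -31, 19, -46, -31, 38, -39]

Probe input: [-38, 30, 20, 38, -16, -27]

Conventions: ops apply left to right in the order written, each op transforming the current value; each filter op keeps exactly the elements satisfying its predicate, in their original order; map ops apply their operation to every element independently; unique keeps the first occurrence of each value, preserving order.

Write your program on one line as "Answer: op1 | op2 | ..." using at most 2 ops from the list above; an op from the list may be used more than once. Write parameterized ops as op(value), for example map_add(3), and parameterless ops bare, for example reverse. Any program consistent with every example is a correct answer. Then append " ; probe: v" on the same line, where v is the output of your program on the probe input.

reverse | map_neg ; probe: [27, 16, -38, -20, -30, 38]

Check, running the answer program on each example:
  [-12, -27, -32, -2, 14, -35, -12, -25] -> [-25, -12, -35, 14, -2, -32, -27, -12] -> [25, 12, 35, -14, 2, 32, 27, 12]
  [29, 49, 22, 34, -1, 25, 11] -> [11, 25, -1, 34, 22, 49, 29] -> [-11, -25, 1, -34, -22, -49, -29]
  [39, -38, 31, 46, -19, 31, 37] -> [37, 31, -19, 46, 31, -38, 39] -> [-37, -31, 19, -46, -31, 38, -39]
  probe: [-38, 30, 20, 38, -16, -27] -> [-27, -16, 38, 20, 30, -38] -> [27, 16, -38, -20, -30, 38]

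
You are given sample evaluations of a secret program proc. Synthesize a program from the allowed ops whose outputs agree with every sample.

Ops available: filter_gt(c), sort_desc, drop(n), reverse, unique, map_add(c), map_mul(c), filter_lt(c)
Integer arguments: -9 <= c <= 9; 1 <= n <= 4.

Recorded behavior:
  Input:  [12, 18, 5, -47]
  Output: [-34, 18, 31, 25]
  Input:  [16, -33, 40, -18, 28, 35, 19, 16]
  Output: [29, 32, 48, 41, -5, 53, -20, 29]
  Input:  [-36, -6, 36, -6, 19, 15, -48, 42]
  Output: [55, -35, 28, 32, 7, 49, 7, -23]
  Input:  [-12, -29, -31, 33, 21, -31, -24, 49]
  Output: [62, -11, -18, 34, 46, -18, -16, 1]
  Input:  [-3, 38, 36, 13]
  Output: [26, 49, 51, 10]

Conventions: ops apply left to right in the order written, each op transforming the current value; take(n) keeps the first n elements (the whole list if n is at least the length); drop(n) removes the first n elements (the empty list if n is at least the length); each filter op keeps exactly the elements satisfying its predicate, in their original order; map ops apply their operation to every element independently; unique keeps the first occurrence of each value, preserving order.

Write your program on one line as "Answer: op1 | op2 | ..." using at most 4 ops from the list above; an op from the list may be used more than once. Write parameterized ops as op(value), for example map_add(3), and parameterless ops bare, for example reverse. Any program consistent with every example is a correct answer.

map_add(4) | map_add(2) | reverse | map_add(7)

Check, running the answer program on each example:
  [12, 18, 5, -47] -> [16, 22, 9, -43] -> [18, 24, 11, -41] -> [-41, 11, 24, 18] -> [-34, 18, 31, 25]
  [16, -33, 40, -18, 28, 35, 19, 16] -> [20, -29, 44, -14, 32, 39, 23, 20] -> [22, -27, 46, -12, 34, 41, 25, 22] -> [22, 25, 41, 34, -12, 46, -27, 22] -> [29, 32, 48, 41, -5, 53, -20, 29]
  [-36, -6, 36, -6, 19, 15, -48, 42] -> [-32, -2, 40, -2, 23, 19, -44, 46] -> [-30, 0, 42, 0, 25, 21, -42, 48] -> [48, -42, 21, 25, 0, 42, 0, -30] -> [55, -35, 28, 32, 7, 49, 7, -23]
  [-12, -29, -31, 33, 21, -31, -24, 49] -> [-8, -25, -27, 37, 25, -27, -20, 53] -> [-6, -23, -25, 39, 27, -25, -18, 55] -> [55, -18, -25, 27, 39, -25, -23, -6] -> [62, -11, -18, 34, 46, -18, -16, 1]
  [-3, 38, 36, 13] -> [1, 42, 40, 17] -> [3, 44, 42, 19] -> [19, 42, 44, 3] -> [26, 49, 51, 10]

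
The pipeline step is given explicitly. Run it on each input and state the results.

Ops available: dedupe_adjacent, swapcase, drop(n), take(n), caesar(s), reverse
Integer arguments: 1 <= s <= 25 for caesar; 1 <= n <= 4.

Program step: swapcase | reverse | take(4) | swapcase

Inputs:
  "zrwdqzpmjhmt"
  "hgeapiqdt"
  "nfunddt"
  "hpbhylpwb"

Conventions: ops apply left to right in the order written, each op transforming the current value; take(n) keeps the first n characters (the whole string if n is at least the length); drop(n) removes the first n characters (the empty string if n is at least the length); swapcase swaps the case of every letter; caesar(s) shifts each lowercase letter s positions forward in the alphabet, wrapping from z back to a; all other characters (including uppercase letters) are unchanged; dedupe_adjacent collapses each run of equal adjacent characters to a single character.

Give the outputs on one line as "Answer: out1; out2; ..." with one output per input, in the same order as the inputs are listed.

Execution, op by op:
  "zrwdqzpmjhmt" -> "ZRWDQZPMJHMT" -> "TMHJMPZQDWRZ" -> "TMHJ" -> "tmhj"
  "hgeapiqdt" -> "HGEAPIQDT" -> "TDQIPAEGH" -> "TDQI" -> "tdqi"
  "nfunddt" -> "NFUNDDT" -> "TDDNUFN" -> "TDDN" -> "tddn"
  "hpbhylpwb" -> "HPBHYLPWB" -> "BWPLYHBPH" -> "BWPL" -> "bwpl"

"tmhj"; "tdqi"; "tddn"; "bwpl"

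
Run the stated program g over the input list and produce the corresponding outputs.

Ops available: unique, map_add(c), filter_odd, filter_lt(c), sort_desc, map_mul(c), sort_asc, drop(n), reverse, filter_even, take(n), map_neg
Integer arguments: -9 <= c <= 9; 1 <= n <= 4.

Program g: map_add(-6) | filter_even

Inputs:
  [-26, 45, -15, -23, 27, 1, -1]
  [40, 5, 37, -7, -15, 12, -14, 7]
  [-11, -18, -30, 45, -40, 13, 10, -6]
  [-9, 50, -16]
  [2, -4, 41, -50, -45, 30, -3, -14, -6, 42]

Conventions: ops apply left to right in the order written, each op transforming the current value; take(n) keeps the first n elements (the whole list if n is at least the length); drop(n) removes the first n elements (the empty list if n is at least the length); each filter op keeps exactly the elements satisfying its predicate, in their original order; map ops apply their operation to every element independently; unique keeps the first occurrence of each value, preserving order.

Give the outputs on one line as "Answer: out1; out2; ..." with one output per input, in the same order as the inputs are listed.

[-32]; [34, 6, -20]; [-24, -36, -46, 4, -12]; [44, -22]; [-4, -10, -56, 24, -20, -12, 36]

Execution, op by op:
  [-26, 45, -15, -23, 27, 1, -1] -> [-32, 39, -21, -29, 21, -5, -7] -> [-32]
  [40, 5, 37, -7, -15, 12, -14, 7] -> [34, -1, 31, -13, -21, 6, -20, 1] -> [34, 6, -20]
  [-11, -18, -30, 45, -40, 13, 10, -6] -> [-17, -24, -36, 39, -46, 7, 4, -12] -> [-24, -36, -46, 4, -12]
  [-9, 50, -16] -> [-15, 44, -22] -> [44, -22]
  [2, -4, 41, -50, -45, 30, -3, -14, -6, 42] -> [-4, -10, 35, -56, -51, 24, -9, -20, -12, 36] -> [-4, -10, -56, 24, -20, -12, 36]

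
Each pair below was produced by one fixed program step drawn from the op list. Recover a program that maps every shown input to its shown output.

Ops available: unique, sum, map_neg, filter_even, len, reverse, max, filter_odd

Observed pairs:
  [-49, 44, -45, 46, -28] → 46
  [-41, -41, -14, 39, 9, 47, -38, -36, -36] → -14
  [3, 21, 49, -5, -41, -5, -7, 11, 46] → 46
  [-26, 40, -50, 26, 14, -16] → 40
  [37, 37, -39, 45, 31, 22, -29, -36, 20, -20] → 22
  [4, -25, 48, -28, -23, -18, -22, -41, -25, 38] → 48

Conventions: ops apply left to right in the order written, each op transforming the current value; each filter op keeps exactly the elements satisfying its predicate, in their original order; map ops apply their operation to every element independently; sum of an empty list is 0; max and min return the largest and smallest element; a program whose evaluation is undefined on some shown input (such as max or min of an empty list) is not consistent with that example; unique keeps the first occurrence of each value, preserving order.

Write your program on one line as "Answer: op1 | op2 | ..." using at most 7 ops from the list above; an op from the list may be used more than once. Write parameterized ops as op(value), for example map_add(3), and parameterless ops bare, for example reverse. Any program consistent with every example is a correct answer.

reverse | map_neg | reverse | filter_even | map_neg | max

Check, running the answer program on each example:
  [-49, 44, -45, 46, -28] -> [-28, 46, -45, 44, -49] -> [28, -46, 45, -44, 49] -> [49, -44, 45, -46, 28] -> [-44, -46, 28] -> [44, 46, -28] -> 46
  [-41, -41, -14, 39, 9, 47, -38, -36, -36] -> [-36, -36, -38, 47, 9, 39, -14, -41, -41] -> [36, 36, 38, -47, -9, -39, 14, 41, 41] -> [41, 41, 14, -39, -9, -47, 38, 36, 36] -> [14, 38, 36, 36] -> [-14, -38, -36, -36] -> -14
  [3, 21, 49, -5, -41, -5, -7, 11, 46] -> [46, 11, -7, -5, -41, -5, 49, 21, 3] -> [-46, -11, 7, 5, 41, 5, -49, -21, -3] -> [-3, -21, -49, 5, 41, 5, 7, -11, -46] -> [-46] -> [46] -> 46
  [-26, 40, -50, 26, 14, -16] -> [-16, 14, 26, -50, 40, -26] -> [16, -14, -26, 50, -40, 26] -> [26, -40, 50, -26, -14, 16] -> [26, -40, 50, -26, -14, 16] -> [-26, 40, -50, 26, 14, -16] -> 40
  [37, 37, -39, 45, 31, 22, -29, -36, 20, -20] -> [-20, 20, -36, -29, 22, 31, 45, -39, 37, 37] -> [20, -20, 36, 29, -22, -31, -45, 39, -37, -37] -> [-37, -37, 39, -45, -31, -22, 29, 36, -20, 20] -> [-22, 36, -20, 20] -> [22, -36, 20, -20] -> 22
  [4, -25, 48, -28, -23, -18, -22, -41, -25, 38] -> [38, -25, -41, -22, -18, -23, -28, 48, -25, 4] -> [-38, 25, 41, 22, 18, 23, 28, -48, 25, -4] -> [-4, 25, -48, 28, 23, 18, 22, 41, 25, -38] -> [-4, -48, 28, 18, 22, -38] -> [4, 48, -28, -18, -22, 38] -> 48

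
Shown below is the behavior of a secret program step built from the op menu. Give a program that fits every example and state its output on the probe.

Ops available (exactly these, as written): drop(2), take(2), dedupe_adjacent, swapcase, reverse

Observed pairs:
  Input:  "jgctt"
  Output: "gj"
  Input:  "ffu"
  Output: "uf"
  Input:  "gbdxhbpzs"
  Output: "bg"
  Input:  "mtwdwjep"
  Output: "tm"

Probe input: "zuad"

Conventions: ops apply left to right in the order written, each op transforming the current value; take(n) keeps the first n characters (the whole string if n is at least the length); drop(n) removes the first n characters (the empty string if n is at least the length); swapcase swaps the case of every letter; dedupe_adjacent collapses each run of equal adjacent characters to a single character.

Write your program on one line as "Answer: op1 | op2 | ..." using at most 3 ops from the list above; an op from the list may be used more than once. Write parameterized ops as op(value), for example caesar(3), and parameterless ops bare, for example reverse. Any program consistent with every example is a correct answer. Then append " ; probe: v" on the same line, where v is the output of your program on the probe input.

dedupe_adjacent | take(2) | reverse ; probe: "uz"

Check, running the answer program on each example:
  "jgctt" -> "jgct" -> "jg" -> "gj"
  "ffu" -> "fu" -> "fu" -> "uf"
  "gbdxhbpzs" -> "gbdxhbpzs" -> "gb" -> "bg"
  "mtwdwjep" -> "mtwdwjep" -> "mt" -> "tm"
  probe: "zuad" -> "zuad" -> "zu" -> "uz"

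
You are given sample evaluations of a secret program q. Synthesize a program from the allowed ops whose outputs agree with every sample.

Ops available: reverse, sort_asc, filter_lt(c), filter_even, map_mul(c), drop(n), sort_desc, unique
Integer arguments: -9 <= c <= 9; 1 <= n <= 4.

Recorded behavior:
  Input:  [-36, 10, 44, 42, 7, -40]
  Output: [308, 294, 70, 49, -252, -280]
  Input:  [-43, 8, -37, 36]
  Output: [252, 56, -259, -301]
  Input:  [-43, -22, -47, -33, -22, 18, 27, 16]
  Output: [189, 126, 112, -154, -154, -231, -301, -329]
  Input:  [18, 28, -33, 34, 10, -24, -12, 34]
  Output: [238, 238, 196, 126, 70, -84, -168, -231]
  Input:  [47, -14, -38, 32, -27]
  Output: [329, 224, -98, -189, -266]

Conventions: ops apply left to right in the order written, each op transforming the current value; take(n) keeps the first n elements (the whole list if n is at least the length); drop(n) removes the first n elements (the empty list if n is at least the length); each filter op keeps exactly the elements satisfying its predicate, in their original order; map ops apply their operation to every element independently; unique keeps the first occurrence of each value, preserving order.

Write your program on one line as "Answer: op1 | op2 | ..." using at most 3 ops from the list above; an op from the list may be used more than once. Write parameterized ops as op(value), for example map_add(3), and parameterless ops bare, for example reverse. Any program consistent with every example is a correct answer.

sort_desc | map_mul(7)

Check, running the answer program on each example:
  [-36, 10, 44, 42, 7, -40] -> [44, 42, 10, 7, -36, -40] -> [308, 294, 70, 49, -252, -280]
  [-43, 8, -37, 36] -> [36, 8, -37, -43] -> [252, 56, -259, -301]
  [-43, -22, -47, -33, -22, 18, 27, 16] -> [27, 18, 16, -22, -22, -33, -43, -47] -> [189, 126, 112, -154, -154, -231, -301, -329]
  [18, 28, -33, 34, 10, -24, -12, 34] -> [34, 34, 28, 18, 10, -12, -24, -33] -> [238, 238, 196, 126, 70, -84, -168, -231]
  [47, -14, -38, 32, -27] -> [47, 32, -14, -27, -38] -> [329, 224, -98, -189, -266]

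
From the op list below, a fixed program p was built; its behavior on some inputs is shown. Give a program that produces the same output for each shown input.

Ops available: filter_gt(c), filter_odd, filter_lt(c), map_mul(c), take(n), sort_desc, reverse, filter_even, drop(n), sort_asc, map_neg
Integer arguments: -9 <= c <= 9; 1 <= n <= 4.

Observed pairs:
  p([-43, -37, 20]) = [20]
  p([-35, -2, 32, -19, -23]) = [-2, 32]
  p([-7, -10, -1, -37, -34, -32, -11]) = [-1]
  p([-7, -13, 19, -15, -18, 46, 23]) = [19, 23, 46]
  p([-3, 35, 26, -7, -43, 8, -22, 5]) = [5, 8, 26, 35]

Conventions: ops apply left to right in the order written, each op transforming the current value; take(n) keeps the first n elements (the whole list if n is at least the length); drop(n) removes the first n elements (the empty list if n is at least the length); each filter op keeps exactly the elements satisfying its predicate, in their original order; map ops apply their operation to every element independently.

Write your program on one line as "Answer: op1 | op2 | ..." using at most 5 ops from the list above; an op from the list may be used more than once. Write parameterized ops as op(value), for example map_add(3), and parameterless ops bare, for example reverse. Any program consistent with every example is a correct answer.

sort_desc | filter_gt(-9) | take(4) | filter_gt(-7) | reverse

Check, running the answer program on each example:
  [-43, -37, 20] -> [20, -37, -43] -> [20] -> [20] -> [20] -> [20]
  [-35, -2, 32, -19, -23] -> [32, -2, -19, -23, -35] -> [32, -2] -> [32, -2] -> [32, -2] -> [-2, 32]
  [-7, -10, -1, -37, -34, -32, -11] -> [-1, -7, -10, -11, -32, -34, -37] -> [-1, -7] -> [-1, -7] -> [-1] -> [-1]
  [-7, -13, 19, -15, -18, 46, 23] -> [46, 23, 19, -7, -13, -15, -18] -> [46, 23, 19, -7] -> [46, 23, 19, -7] -> [46, 23, 19] -> [19, 23, 46]
  [-3, 35, 26, -7, -43, 8, -22, 5] -> [35, 26, 8, 5, -3, -7, -22, -43] -> [35, 26, 8, 5, -3, -7] -> [35, 26, 8, 5] -> [35, 26, 8, 5] -> [5, 8, 26, 35]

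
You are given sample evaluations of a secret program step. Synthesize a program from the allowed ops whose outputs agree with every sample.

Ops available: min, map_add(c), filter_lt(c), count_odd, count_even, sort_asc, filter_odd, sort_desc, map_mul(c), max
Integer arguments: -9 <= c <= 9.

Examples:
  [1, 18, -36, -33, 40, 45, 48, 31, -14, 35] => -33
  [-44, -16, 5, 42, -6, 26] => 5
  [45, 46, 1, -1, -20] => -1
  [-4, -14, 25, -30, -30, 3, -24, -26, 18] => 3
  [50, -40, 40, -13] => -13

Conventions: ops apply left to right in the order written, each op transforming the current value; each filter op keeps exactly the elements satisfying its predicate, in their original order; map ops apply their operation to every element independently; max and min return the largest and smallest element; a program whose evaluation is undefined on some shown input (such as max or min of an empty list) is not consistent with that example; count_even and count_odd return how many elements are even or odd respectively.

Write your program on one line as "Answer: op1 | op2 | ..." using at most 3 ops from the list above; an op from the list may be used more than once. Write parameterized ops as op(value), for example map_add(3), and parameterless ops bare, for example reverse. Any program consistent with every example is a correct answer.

filter_odd | min

Check, running the answer program on each example:
  [1, 18, -36, -33, 40, 45, 48, 31, -14, 35] -> [1, -33, 45, 31, 35] -> -33
  [-44, -16, 5, 42, -6, 26] -> [5] -> 5
  [45, 46, 1, -1, -20] -> [45, 1, -1] -> -1
  [-4, -14, 25, -30, -30, 3, -24, -26, 18] -> [25, 3] -> 3
  [50, -40, 40, -13] -> [-13] -> -13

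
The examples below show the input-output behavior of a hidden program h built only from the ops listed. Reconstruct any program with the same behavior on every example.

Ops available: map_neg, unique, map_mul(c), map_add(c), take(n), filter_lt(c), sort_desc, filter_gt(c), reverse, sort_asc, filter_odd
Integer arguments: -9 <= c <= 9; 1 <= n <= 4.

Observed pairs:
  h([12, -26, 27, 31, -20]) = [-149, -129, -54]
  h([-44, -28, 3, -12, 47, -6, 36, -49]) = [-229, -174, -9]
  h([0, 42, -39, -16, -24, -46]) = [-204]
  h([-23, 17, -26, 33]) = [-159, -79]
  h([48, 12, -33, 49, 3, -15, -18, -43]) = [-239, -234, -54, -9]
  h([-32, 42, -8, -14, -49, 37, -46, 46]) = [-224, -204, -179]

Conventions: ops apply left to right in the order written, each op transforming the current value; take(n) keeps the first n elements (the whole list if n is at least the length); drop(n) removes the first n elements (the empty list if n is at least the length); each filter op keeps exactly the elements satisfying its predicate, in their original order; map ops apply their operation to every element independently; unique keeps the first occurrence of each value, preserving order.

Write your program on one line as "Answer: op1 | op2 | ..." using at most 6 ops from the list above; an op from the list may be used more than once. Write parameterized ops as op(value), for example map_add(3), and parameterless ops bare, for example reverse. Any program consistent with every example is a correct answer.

map_mul(-5) | reverse | map_add(6) | sort_asc | filter_lt(-5)

Check, running the answer program on each example:
  [12, -26, 27, 31, -20] -> [-60, 130, -135, -155, 100] -> [100, -155, -135, 130, -60] -> [106, -149, -129, 136, -54] -> [-149, -129, -54, 106, 136] -> [-149, -129, -54]
  [-44, -28, 3, -12, 47, -6, 36, -49] -> [220, 140, -15, 60, -235, 30, -180, 245] -> [245, -180, 30, -235, 60, -15, 140, 220] -> [251, -174, 36, -229, 66, -9, 146, 226] -> [-229, -174, -9, 36, 66, 146, 226, 251] -> [-229, -174, -9]
  [0, 42, -39, -16, -24, -46] -> [0, -210, 195, 80, 120, 230] -> [230, 120, 80, 195, -210, 0] -> [236, 126, 86, 201, -204, 6] -> [-204, 6, 86, 126, 201, 236] -> [-204]
  [-23, 17, -26, 33] -> [115, -85, 130, -165] -> [-165, 130, -85, 115] -> [-159, 136, -79, 121] -> [-159, -79, 121, 136] -> [-159, -79]
  [48, 12, -33, 49, 3, -15, -18, -43] -> [-240, -60, 165, -245, -15, 75, 90, 215] -> [215, 90, 75, -15, -245, 165, -60, -240] -> [221, 96, 81, -9, -239, 171, -54, -234] -> [-239, -234, -54, -9, 81, 96, 171, 221] -> [-239, -234, -54, -9]
  [-32, 42, -8, -14, -49, 37, -46, 46] -> [160, -210, 40, 70, 245, -185, 230, -230] -> [-230, 230, -185, 245, 70, 40, -210, 160] -> [-224, 236, -179, 251, 76, 46, -204, 166] -> [-224, -204, -179, 46, 76, 166, 236, 251] -> [-224, -204, -179]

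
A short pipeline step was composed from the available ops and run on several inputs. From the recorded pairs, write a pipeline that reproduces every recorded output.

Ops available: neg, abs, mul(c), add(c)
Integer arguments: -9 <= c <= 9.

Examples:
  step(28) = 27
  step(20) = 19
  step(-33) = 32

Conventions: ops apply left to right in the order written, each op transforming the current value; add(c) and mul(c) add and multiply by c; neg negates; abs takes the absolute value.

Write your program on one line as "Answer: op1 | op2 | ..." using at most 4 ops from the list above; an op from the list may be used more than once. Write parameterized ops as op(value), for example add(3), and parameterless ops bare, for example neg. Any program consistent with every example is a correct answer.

neg | abs | add(-1)

Check, running the answer program on each example:
  28 -> -28 -> 28 -> 27
  20 -> -20 -> 20 -> 19
  -33 -> 33 -> 33 -> 32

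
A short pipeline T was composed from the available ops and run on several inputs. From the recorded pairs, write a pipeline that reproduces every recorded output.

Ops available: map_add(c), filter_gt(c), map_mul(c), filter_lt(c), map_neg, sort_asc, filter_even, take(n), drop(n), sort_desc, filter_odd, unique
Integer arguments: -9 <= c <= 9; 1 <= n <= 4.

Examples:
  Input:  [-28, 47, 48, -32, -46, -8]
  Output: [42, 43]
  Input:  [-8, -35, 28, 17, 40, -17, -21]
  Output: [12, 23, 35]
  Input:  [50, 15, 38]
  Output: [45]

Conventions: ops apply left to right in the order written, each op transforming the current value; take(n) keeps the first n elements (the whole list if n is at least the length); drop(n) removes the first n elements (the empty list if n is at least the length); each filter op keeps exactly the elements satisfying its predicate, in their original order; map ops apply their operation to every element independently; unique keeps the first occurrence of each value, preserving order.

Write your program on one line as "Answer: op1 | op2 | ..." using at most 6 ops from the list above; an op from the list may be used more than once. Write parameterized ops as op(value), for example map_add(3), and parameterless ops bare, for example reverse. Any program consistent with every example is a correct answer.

map_add(-5) | sort_desc | sort_asc | drop(2) | filter_gt(-9)

Check, running the answer program on each example:
  [-28, 47, 48, -32, -46, -8] -> [-33, 42, 43, -37, -51, -13] -> [43, 42, -13, -33, -37, -51] -> [-51, -37, -33, -13, 42, 43] -> [-33, -13, 42, 43] -> [42, 43]
  [-8, -35, 28, 17, 40, -17, -21] -> [-13, -40, 23, 12, 35, -22, -26] -> [35, 23, 12, -13, -22, -26, -40] -> [-40, -26, -22, -13, 12, 23, 35] -> [-22, -13, 12, 23, 35] -> [12, 23, 35]
  [50, 15, 38] -> [45, 10, 33] -> [45, 33, 10] -> [10, 33, 45] -> [45] -> [45]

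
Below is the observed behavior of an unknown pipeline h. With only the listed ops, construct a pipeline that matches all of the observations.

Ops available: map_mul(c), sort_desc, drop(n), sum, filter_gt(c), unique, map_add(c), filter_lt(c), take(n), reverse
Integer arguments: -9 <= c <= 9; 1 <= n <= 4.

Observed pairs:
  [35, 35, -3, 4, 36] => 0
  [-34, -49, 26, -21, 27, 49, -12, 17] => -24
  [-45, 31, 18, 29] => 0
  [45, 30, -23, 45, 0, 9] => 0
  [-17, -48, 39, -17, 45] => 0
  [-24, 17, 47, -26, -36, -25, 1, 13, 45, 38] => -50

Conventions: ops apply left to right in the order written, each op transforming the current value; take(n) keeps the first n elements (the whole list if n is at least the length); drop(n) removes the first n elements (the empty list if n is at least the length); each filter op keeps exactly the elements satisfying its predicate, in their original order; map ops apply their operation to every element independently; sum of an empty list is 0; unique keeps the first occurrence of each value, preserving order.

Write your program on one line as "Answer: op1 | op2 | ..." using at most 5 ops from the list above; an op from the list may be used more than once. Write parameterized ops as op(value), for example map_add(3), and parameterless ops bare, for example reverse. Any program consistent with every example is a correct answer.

unique | filter_lt(-8) | map_mul(2) | drop(3) | sum

Check, running the answer program on each example:
  [35, 35, -3, 4, 36] -> [35, -3, 4, 36] -> [] -> [] -> [] -> 0
  [-34, -49, 26, -21, 27, 49, -12, 17] -> [-34, -49, 26, -21, 27, 49, -12, 17] -> [-34, -49, -21, -12] -> [-68, -98, -42, -24] -> [-24] -> -24
  [-45, 31, 18, 29] -> [-45, 31, 18, 29] -> [-45] -> [-90] -> [] -> 0
  [45, 30, -23, 45, 0, 9] -> [45, 30, -23, 0, 9] -> [-23] -> [-46] -> [] -> 0
  [-17, -48, 39, -17, 45] -> [-17, -48, 39, 45] -> [-17, -48] -> [-34, -96] -> [] -> 0
  [-24, 17, 47, -26, -36, -25, 1, 13, 45, 38] -> [-24, 17, 47, -26, -36, -25, 1, 13, 45, 38] -> [-24, -26, -36, -25] -> [-48, -52, -72, -50] -> [-50] -> -50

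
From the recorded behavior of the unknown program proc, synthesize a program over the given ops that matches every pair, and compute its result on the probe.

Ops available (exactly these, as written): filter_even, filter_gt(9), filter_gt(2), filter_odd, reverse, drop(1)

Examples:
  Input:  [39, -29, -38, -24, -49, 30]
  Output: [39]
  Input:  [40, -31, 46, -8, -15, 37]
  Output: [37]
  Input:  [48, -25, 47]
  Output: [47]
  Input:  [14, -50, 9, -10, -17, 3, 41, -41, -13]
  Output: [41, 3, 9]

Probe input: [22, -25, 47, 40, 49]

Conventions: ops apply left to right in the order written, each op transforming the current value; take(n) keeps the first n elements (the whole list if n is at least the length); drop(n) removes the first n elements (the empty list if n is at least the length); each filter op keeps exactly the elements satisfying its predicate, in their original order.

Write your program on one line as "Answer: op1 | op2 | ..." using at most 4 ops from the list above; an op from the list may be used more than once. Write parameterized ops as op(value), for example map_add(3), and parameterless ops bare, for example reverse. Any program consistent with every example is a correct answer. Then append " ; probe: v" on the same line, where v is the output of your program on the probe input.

filter_gt(2) | reverse | filter_odd ; probe: [49, 47]

Check, running the answer program on each example:
  [39, -29, -38, -24, -49, 30] -> [39, 30] -> [30, 39] -> [39]
  [40, -31, 46, -8, -15, 37] -> [40, 46, 37] -> [37, 46, 40] -> [37]
  [48, -25, 47] -> [48, 47] -> [47, 48] -> [47]
  [14, -50, 9, -10, -17, 3, 41, -41, -13] -> [14, 9, 3, 41] -> [41, 3, 9, 14] -> [41, 3, 9]
  probe: [22, -25, 47, 40, 49] -> [22, 47, 40, 49] -> [49, 40, 47, 22] -> [49, 47]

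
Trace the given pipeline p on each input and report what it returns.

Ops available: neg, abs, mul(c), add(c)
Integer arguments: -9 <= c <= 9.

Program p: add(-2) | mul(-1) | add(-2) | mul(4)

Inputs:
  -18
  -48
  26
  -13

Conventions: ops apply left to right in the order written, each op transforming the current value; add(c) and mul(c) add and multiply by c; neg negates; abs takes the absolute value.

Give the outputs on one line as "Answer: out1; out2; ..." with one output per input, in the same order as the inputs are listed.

Execution, op by op:
  -18 -> -20 -> 20 -> 18 -> 72
  -48 -> -50 -> 50 -> 48 -> 192
  26 -> 24 -> -24 -> -26 -> -104
  -13 -> -15 -> 15 -> 13 -> 52

72; 192; -104; 52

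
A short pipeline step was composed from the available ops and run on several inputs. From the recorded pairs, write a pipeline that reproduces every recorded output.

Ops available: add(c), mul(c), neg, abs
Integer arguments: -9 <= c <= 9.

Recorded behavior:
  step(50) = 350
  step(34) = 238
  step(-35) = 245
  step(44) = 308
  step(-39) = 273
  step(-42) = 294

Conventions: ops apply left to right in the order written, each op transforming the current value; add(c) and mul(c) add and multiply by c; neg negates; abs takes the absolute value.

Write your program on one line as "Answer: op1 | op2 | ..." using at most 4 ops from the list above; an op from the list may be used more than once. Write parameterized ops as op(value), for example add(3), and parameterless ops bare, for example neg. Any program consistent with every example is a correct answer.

neg | abs | neg | mul(-7)

Check, running the answer program on each example:
  50 -> -50 -> 50 -> -50 -> 350
  34 -> -34 -> 34 -> -34 -> 238
  -35 -> 35 -> 35 -> -35 -> 245
  44 -> -44 -> 44 -> -44 -> 308
  -39 -> 39 -> 39 -> -39 -> 273
  -42 -> 42 -> 42 -> -42 -> 294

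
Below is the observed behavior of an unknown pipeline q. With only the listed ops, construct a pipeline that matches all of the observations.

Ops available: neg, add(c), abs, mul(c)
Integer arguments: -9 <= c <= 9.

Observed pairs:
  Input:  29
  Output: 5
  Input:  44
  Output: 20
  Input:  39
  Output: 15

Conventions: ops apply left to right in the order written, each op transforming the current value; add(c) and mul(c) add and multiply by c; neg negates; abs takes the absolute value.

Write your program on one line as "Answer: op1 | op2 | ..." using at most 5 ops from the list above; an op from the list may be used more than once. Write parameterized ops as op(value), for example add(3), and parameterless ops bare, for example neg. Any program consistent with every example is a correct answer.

add(-8) | add(-3) | add(-8) | add(-5)

Check, running the answer program on each example:
  29 -> 21 -> 18 -> 10 -> 5
  44 -> 36 -> 33 -> 25 -> 20
  39 -> 31 -> 28 -> 20 -> 15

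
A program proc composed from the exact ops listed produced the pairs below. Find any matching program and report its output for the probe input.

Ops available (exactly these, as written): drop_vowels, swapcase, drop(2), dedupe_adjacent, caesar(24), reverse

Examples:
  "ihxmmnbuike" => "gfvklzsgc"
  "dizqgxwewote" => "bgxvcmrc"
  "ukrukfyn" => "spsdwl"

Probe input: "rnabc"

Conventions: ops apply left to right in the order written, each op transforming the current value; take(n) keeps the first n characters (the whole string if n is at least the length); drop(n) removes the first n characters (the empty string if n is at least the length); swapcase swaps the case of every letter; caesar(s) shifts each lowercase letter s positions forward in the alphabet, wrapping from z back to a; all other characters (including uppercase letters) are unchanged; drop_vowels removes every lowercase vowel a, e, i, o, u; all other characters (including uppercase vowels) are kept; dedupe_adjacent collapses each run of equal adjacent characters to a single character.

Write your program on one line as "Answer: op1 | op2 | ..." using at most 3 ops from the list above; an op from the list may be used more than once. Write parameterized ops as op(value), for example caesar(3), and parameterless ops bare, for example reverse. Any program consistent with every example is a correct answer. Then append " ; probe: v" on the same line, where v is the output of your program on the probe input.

dedupe_adjacent | caesar(24) | drop_vowels ; probe: "plyz"

Check, running the answer program on each example:
  "ihxmmnbuike" -> "ihxmnbuike" -> "gfvklzsgic" -> "gfvklzsgc"
  "dizqgxwewote" -> "dizqgxwewote" -> "bgxoevucumrc" -> "bgxvcmrc"
  "ukrukfyn" -> "ukrukfyn" -> "sipsidwl" -> "spsdwl"
  probe: "rnabc" -> "rnabc" -> "plyza" -> "plyz"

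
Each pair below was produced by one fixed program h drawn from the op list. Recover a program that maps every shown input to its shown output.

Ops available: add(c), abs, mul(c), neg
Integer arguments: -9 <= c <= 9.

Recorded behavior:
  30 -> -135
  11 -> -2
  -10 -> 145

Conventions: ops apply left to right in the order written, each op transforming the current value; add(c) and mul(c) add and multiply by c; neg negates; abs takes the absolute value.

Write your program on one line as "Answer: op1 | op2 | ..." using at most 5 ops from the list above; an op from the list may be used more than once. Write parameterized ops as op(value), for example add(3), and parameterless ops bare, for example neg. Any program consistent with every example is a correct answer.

add(-9) | mul(-7) | add(3) | add(9)

Check, running the answer program on each example:
  30 -> 21 -> -147 -> -144 -> -135
  11 -> 2 -> -14 -> -11 -> -2
  -10 -> -19 -> 133 -> 136 -> 145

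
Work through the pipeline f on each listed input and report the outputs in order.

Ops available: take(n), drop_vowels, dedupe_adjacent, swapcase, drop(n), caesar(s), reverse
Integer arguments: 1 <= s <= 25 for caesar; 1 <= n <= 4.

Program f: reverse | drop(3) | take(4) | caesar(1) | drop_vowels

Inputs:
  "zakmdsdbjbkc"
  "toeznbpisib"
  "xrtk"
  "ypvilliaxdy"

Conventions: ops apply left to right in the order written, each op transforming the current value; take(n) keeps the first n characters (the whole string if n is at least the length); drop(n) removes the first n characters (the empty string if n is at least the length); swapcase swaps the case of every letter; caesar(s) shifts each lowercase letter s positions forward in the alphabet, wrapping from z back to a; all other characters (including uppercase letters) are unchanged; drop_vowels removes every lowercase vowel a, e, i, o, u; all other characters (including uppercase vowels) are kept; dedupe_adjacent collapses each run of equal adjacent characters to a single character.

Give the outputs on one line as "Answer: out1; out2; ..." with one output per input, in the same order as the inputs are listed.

Execution, op by op:
  "zakmdsdbjbkc" -> "ckbjbdsdmkaz" -> "jbdsdmkaz" -> "jbds" -> "kcet" -> "kct"
  "toeznbpisib" -> "bisipbnzeot" -> "ipbnzeot" -> "ipbn" -> "jqco" -> "jqc"
  "xrtk" -> "ktrx" -> "x" -> "x" -> "y" -> "y"
  "ypvilliaxdy" -> "ydxaillivpy" -> "aillivpy" -> "aill" -> "bjmm" -> "bjmm"

"kct"; "jqc"; "y"; "bjmm"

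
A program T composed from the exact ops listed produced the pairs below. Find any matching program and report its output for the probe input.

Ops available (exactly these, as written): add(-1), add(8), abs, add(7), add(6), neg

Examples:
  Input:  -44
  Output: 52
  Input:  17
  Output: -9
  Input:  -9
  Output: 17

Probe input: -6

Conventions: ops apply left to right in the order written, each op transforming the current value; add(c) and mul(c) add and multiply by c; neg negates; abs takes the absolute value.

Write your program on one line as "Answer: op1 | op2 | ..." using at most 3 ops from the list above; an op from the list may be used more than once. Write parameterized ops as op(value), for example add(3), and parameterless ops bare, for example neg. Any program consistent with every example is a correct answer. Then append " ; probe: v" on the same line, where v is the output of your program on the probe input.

neg | add(8) ; probe: 14

Check, running the answer program on each example:
  -44 -> 44 -> 52
  17 -> -17 -> -9
  -9 -> 9 -> 17
  probe: -6 -> 6 -> 14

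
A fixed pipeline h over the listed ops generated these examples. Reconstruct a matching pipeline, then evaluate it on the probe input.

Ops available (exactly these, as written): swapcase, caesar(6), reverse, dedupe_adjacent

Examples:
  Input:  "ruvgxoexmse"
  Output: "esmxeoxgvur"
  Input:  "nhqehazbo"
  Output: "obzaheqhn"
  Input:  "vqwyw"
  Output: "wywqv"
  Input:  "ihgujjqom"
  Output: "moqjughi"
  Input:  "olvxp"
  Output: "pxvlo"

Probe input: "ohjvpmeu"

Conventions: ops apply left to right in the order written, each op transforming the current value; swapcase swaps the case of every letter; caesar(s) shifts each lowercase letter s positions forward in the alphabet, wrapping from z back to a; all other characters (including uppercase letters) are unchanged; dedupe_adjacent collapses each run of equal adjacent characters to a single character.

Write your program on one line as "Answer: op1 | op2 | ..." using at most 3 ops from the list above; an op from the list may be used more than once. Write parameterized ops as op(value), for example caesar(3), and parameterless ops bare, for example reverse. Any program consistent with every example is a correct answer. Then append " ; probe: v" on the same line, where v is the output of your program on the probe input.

dedupe_adjacent | reverse ; probe: "uempvjho"

Check, running the answer program on each example:
  "ruvgxoexmse" -> "ruvgxoexmse" -> "esmxeoxgvur"
  "nhqehazbo" -> "nhqehazbo" -> "obzaheqhn"
  "vqwyw" -> "vqwyw" -> "wywqv"
  "ihgujjqom" -> "ihgujqom" -> "moqjughi"
  "olvxp" -> "olvxp" -> "pxvlo"
  probe: "ohjvpmeu" -> "ohjvpmeu" -> "uempvjho"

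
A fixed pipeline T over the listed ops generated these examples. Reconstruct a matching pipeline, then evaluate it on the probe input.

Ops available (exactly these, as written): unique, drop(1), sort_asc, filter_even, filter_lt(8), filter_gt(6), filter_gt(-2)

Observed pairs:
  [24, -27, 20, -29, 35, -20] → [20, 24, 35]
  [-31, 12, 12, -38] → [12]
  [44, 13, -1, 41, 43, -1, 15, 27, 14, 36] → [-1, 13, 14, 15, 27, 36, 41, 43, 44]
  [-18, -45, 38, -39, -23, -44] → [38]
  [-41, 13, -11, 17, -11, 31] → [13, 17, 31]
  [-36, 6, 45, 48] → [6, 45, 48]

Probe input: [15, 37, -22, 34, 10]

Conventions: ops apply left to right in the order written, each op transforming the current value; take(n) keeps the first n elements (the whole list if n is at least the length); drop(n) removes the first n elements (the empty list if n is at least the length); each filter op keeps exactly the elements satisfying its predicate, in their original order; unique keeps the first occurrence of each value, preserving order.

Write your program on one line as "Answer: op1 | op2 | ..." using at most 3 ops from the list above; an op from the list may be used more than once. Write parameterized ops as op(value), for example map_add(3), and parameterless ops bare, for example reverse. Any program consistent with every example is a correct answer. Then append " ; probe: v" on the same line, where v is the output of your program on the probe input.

filter_gt(-2) | unique | sort_asc ; probe: [10, 15, 34, 37]

Check, running the answer program on each example:
  [24, -27, 20, -29, 35, -20] -> [24, 20, 35] -> [24, 20, 35] -> [20, 24, 35]
  [-31, 12, 12, -38] -> [12, 12] -> [12] -> [12]
  [44, 13, -1, 41, 43, -1, 15, 27, 14, 36] -> [44, 13, -1, 41, 43, -1, 15, 27, 14, 36] -> [44, 13, -1, 41, 43, 15, 27, 14, 36] -> [-1, 13, 14, 15, 27, 36, 41, 43, 44]
  [-18, -45, 38, -39, -23, -44] -> [38] -> [38] -> [38]
  [-41, 13, -11, 17, -11, 31] -> [13, 17, 31] -> [13, 17, 31] -> [13, 17, 31]
  [-36, 6, 45, 48] -> [6, 45, 48] -> [6, 45, 48] -> [6, 45, 48]
  probe: [15, 37, -22, 34, 10] -> [15, 37, 34, 10] -> [15, 37, 34, 10] -> [10, 15, 34, 37]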